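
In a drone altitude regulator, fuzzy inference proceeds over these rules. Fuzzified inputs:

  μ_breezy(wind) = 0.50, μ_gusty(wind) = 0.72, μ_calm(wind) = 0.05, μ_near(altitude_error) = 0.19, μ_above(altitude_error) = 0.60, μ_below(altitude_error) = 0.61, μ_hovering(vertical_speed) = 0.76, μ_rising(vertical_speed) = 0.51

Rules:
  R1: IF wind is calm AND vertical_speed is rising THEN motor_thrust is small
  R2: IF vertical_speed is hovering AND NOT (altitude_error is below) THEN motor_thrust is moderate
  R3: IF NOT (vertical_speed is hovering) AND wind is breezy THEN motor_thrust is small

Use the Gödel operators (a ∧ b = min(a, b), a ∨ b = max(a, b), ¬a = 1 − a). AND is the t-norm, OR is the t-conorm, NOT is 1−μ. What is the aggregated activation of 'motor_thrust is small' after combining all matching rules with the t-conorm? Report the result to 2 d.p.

R1: calm=0.05, rising=0.51; AND[min(a, b)] → w = 0.05
R2: hovering=0.76, ¬below=1−0.61=0.39; AND[min(a, b)] → w = 0.39
R3: ¬hovering=1−0.76=0.24, breezy=0.50; AND[min(a, b)] → w = 0.24
Rules with consequent 'small': {R1, R3} → strengths 0.05, 0.24
Aggregate via t-conorm [max(a, b)]: 0.24

0.24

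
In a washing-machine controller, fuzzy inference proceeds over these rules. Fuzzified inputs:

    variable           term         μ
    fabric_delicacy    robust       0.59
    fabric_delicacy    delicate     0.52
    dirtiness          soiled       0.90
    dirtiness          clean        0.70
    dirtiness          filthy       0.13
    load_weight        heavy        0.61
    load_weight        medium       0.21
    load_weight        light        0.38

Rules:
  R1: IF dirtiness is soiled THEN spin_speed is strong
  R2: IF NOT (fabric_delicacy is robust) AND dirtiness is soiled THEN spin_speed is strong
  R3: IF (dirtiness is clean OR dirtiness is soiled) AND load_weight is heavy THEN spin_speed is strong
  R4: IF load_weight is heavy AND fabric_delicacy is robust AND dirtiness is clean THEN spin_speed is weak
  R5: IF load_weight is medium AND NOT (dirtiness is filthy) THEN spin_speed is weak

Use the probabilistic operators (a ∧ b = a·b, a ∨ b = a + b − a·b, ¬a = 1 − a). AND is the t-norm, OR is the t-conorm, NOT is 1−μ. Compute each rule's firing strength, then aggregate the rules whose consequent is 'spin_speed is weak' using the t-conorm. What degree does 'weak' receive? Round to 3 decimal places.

R1: soiled=0.90 → w = 0.9000
R2: ¬robust=1−0.59=0.41, soiled=0.90; AND[a·b] → w = 0.3690
R3: (clean=0.70 OR soiled=0.90) = 0.9700; AND[a·b] with heavy=0.61 → w = 0.5917
R4: heavy=0.61, robust=0.59, clean=0.70; AND[a·b] → w = 0.2519
R5: medium=0.21, ¬filthy=1−0.13=0.87; AND[a·b] → w = 0.1827
Rules with consequent 'weak': {R4, R5} → strengths 0.2519, 0.1827
Aggregate via t-conorm [a + b − a·b]: 0.3886

0.389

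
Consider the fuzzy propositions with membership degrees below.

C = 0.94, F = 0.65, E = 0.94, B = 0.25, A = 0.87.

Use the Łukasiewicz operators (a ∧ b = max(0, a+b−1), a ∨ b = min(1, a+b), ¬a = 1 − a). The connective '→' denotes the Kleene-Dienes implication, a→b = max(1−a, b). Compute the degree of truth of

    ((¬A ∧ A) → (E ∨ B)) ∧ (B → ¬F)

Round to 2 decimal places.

0.75

¬A = 1 − 0.87 = 0.13
¬A ∧ A = max(0, a+b−1) on (0.13, 0.87) = 0.00
E ∨ B = min(1, a+b) on (0.94, 0.25) = 1.00
(¬A ∧ A) → (E ∨ B)  [Kleene-Dienes: max(1−a, b)] with a=0.00, b=1.00 → 1.00
¬F = 1 − 0.65 = 0.35
B → ¬F  [Kleene-Dienes: max(1−a, b)] with a=0.25, b=0.35 → 0.75
((¬A ∧ A) → (E ∨ B)) ∧ (B → ¬F) = max(0, a+b−1) on (1.00, 0.75) = 0.75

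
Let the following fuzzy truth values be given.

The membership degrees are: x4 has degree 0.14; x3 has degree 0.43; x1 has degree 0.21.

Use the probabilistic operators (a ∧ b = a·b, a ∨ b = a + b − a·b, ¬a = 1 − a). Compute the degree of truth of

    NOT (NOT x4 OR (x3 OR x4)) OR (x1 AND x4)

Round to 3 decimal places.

0.096

NOT x4 = 1 − 0.1400 = 0.8600
x3 OR x4 = a + b − a·b on (0.4300, 0.1400) = 0.5098
NOT x4 OR (x3 OR x4) = a + b − a·b on (0.8600, 0.5098) = 0.9314
NOT (NOT x4 OR (x3 OR x4)) = 1 − 0.9314 = 0.0686
x1 AND x4 = a·b on (0.2100, 0.1400) = 0.0294
NOT (NOT x4 OR (x3 OR x4)) OR (x1 AND x4) = a + b − a·b on (0.0686, 0.0294) = 0.0960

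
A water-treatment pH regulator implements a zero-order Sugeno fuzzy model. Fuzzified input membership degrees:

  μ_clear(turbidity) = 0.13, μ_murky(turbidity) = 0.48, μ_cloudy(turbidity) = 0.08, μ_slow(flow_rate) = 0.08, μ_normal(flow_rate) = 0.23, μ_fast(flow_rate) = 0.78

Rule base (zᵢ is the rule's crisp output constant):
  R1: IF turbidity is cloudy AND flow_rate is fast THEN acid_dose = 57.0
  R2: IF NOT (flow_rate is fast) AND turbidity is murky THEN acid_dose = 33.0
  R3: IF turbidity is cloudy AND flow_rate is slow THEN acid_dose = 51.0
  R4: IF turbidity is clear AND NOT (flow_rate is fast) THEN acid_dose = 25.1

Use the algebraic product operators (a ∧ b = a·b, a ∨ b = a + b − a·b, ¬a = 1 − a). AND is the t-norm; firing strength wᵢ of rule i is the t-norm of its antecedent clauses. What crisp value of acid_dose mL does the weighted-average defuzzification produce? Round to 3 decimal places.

R1 (z=57.0): cloudy=0.08, fast=0.78; AND[a·b] → w = 0.0624
R2 (z=33.0): ¬fast=1−0.78=0.22, murky=0.48; AND[a·b] → w = 0.1056
R3 (z=51.0): cloudy=0.08, slow=0.08; AND[a·b] → w = 0.0064
R4 (z=25.1): clear=0.13, ¬fast=1−0.78=0.22; AND[a·b] → w = 0.0286
Weighted average = (0.0624·57.0 + 0.1056·33.0 + 0.0064·51.0 + 0.0286·25.1) / (0.0624 + 0.1056 + 0.0064 + 0.0286)
  = 8.0859 / 0.2030 = 39.832

39.832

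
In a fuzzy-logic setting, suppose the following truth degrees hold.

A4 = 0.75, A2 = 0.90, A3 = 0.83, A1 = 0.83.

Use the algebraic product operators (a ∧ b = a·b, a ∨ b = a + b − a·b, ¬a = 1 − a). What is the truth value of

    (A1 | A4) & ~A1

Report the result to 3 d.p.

0.163

A1 | A4 = a + b − a·b on (0.8300, 0.7500) = 0.9575
~A1 = 1 − 0.8300 = 0.1700
(A1 | A4) & ~A1 = a·b on (0.9575, 0.1700) = 0.1628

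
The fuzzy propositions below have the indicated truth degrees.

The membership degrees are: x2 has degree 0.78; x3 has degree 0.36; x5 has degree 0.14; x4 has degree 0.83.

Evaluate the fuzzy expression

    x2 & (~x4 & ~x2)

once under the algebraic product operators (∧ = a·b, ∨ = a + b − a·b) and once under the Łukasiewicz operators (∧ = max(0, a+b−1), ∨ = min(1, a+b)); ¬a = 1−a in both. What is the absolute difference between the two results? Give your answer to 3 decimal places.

0.029

Under algebraic product:
  ~x4 = 1 − 0.8300 = 0.1700
  ~x2 = 1 − 0.7800 = 0.2200
  ~x4 & ~x2 = a·b on (0.1700, 0.2200) = 0.0374
  x2 & (~x4 & ~x2) = a·b on (0.7800, 0.0374) = 0.0292
  → value = 0.0292
Under Łukasiewicz:
  ~x4 = 1 − 0.83 = 0.17
  ~x2 = 1 − 0.78 = 0.22
  ~x4 & ~x2 = max(0, a+b−1) on (0.17, 0.22) = 0.00
  x2 & (~x4 & ~x2) = max(0, a+b−1) on (0.78, 0.00) = 0.00
  → value = 0.0000
|0.0292 − 0.0000| = 0.029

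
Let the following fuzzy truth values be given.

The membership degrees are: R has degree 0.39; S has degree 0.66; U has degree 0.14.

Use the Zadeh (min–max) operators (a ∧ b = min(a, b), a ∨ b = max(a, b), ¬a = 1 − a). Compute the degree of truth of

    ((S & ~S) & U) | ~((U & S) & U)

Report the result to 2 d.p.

~S = 1 − 0.66 = 0.34
S & ~S = min(a, b) on (0.66, 0.34) = 0.34
(S & ~S) & U = min(a, b) on (0.34, 0.14) = 0.14
U & S = min(a, b) on (0.14, 0.66) = 0.14
(U & S) & U = min(a, b) on (0.14, 0.14) = 0.14
~((U & S) & U) = 1 − 0.14 = 0.86
((S & ~S) & U) | ~((U & S) & U) = max(a, b) on (0.14, 0.86) = 0.86

0.86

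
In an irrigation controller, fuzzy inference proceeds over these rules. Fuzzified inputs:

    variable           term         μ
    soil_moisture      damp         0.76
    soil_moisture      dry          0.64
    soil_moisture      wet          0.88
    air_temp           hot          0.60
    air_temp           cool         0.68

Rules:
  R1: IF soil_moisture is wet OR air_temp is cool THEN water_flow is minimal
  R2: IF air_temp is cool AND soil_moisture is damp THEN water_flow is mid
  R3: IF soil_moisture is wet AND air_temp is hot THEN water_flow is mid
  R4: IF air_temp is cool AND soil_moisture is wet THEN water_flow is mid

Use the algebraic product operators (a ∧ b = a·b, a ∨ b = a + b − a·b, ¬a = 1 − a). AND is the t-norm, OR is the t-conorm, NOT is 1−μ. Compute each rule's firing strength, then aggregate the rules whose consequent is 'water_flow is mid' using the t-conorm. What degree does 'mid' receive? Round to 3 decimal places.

R1: wet=0.88, cool=0.68; OR[a + b − a·b] → w = 0.9616
R2: cool=0.68, damp=0.76; AND[a·b] → w = 0.5168
R3: wet=0.88, hot=0.60; AND[a·b] → w = 0.5280
R4: cool=0.68, wet=0.88; AND[a·b] → w = 0.5984
Rules with consequent 'mid': {R2, R3, R4} → strengths 0.5168, 0.5280, 0.5984
Aggregate via t-conorm [a + b − a·b]: 0.9084

0.908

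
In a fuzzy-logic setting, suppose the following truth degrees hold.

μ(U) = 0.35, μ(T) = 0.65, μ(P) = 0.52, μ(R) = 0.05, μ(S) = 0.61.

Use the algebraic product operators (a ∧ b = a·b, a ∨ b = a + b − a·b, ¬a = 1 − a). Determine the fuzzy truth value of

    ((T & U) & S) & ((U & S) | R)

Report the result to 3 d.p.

T & U = a·b on (0.6500, 0.3500) = 0.2275
(T & U) & S = a·b on (0.2275, 0.6100) = 0.1388
U & S = a·b on (0.3500, 0.6100) = 0.2135
(U & S) | R = a + b − a·b on (0.2135, 0.0500) = 0.2528
((T & U) & S) & ((U & S) | R) = a·b on (0.1388, 0.2528) = 0.0351

0.035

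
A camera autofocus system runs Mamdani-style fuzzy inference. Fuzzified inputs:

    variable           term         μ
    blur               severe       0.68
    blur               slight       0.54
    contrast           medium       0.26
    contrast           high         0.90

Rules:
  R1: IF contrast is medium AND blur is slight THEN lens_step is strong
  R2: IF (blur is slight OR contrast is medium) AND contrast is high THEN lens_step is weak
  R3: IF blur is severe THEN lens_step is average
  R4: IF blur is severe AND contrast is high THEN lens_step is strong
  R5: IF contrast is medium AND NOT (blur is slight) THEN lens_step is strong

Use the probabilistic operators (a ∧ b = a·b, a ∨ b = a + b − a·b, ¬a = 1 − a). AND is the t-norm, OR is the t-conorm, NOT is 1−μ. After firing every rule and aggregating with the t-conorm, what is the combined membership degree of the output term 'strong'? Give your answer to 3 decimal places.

R1: medium=0.26, slight=0.54; AND[a·b] → w = 0.1404
R2: (slight=0.54 OR medium=0.26) = 0.6596; AND[a·b] with high=0.90 → w = 0.5936
R3: severe=0.68 → w = 0.6800
R4: severe=0.68, high=0.90; AND[a·b] → w = 0.6120
R5: medium=0.26, ¬slight=1−0.54=0.46; AND[a·b] → w = 0.1196
Rules with consequent 'strong': {R1, R4, R5} → strengths 0.1404, 0.6120, 0.1196
Aggregate via t-conorm [a + b − a·b]: 0.7064

0.706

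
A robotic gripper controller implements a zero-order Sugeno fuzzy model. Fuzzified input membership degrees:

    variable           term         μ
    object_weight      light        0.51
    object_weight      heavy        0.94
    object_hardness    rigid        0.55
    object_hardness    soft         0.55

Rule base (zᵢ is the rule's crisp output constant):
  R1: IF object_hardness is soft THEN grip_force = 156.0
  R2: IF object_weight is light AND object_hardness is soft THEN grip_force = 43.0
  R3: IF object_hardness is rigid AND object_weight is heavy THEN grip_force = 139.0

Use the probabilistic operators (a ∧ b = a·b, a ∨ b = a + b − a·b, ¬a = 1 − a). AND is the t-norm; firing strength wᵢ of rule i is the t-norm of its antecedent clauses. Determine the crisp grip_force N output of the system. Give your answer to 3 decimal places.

125.955

R1 (z=156.0): soft=0.55 → w = 0.5500
R2 (z=43.0): light=0.51, soft=0.55; AND[a·b] → w = 0.2805
R3 (z=139.0): rigid=0.55, heavy=0.94; AND[a·b] → w = 0.5170
Weighted average = (0.5500·156.0 + 0.2805·43.0 + 0.5170·139.0) / (0.5500 + 0.2805 + 0.5170)
  = 169.7245 / 1.3475 = 125.955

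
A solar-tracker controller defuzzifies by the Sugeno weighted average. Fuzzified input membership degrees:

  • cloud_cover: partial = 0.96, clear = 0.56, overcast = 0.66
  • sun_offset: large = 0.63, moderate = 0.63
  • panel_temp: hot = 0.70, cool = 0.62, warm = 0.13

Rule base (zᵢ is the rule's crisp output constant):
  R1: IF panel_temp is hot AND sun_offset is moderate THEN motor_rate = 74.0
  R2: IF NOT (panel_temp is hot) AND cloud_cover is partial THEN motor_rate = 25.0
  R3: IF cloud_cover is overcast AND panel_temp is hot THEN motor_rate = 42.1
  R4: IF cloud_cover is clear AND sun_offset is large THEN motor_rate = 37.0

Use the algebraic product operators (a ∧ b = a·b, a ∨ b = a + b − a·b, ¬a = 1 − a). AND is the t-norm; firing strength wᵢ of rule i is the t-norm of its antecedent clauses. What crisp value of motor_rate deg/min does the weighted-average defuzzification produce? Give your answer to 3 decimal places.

46.857

R1 (z=74.0): hot=0.70, moderate=0.63; AND[a·b] → w = 0.4410
R2 (z=25.0): ¬hot=1−0.70=0.30, partial=0.96; AND[a·b] → w = 0.2880
R3 (z=42.1): overcast=0.66, hot=0.70; AND[a·b] → w = 0.4620
R4 (z=37.0): clear=0.56, large=0.63; AND[a·b] → w = 0.3528
Weighted average = (0.4410·74.0 + 0.2880·25.0 + 0.4620·42.1 + 0.3528·37.0) / (0.4410 + 0.2880 + 0.4620 + 0.3528)
  = 72.3378 / 1.5438 = 46.857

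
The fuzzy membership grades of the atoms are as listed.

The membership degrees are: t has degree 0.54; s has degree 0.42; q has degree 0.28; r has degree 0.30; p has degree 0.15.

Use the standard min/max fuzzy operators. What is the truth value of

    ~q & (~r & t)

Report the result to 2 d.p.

0.54

~q = 1 − 0.28 = 0.72
~r = 1 − 0.30 = 0.70
~r & t = min(a, b) on (0.70, 0.54) = 0.54
~q & (~r & t) = min(a, b) on (0.72, 0.54) = 0.54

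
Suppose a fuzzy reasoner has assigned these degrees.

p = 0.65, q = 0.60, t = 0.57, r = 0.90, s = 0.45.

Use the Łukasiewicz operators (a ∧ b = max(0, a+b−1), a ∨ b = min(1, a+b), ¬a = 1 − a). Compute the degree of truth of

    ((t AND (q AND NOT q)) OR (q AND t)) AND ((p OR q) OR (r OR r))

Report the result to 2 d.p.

0.17

NOT q = 1 − 0.60 = 0.40
q AND NOT q = max(0, a+b−1) on (0.60, 0.40) = 0.00
t AND (q AND NOT q) = max(0, a+b−1) on (0.57, 0.00) = 0.00
q AND t = max(0, a+b−1) on (0.60, 0.57) = 0.17
(t AND (q AND NOT q)) OR (q AND t) = min(1, a+b) on (0.00, 0.17) = 0.17
p OR q = min(1, a+b) on (0.65, 0.60) = 1.00
r OR r = min(1, a+b) on (0.90, 0.90) = 1.00
(p OR q) OR (r OR r) = min(1, a+b) on (1.00, 1.00) = 1.00
((t AND (q AND NOT q)) OR (q AND t)) AND ((p OR q) OR (r OR r)) = max(0, a+b−1) on (0.17, 1.00) = 0.17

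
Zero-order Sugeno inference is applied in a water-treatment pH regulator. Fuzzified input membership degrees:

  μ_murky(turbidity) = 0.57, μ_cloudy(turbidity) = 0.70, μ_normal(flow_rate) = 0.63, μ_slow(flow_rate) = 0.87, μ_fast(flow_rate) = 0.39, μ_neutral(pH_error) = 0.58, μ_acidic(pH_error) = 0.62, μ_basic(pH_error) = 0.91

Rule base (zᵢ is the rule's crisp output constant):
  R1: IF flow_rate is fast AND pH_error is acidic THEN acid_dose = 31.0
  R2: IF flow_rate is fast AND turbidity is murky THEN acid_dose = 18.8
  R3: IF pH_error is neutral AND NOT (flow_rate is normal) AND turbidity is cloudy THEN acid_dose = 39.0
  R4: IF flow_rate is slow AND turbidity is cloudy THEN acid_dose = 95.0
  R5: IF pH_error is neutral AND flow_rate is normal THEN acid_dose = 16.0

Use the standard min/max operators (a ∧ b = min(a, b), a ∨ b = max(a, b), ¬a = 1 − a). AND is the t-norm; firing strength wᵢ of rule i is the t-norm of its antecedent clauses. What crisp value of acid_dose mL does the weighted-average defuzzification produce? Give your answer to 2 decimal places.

45.12

R1 (z=31.0): fast=0.39, acidic=0.62; AND[min(a, b)] → w = 0.39
R2 (z=18.8): fast=0.39, murky=0.57; AND[min(a, b)] → w = 0.39
R3 (z=39.0): neutral=0.58, ¬normal=1−0.63=0.37, cloudy=0.70; AND[min(a, b)] → w = 0.37
R4 (z=95.0): slow=0.87, cloudy=0.70; AND[min(a, b)] → w = 0.70
R5 (z=16.0): neutral=0.58, normal=0.63; AND[min(a, b)] → w = 0.58
Weighted average = (0.39·31.0 + 0.39·18.8 + 0.37·39.0 + 0.70·95.0 + 0.58·16.0) / (0.39 + 0.39 + 0.37 + 0.70 + 0.58)
  = 109.6320 / 2.4300 = 45.12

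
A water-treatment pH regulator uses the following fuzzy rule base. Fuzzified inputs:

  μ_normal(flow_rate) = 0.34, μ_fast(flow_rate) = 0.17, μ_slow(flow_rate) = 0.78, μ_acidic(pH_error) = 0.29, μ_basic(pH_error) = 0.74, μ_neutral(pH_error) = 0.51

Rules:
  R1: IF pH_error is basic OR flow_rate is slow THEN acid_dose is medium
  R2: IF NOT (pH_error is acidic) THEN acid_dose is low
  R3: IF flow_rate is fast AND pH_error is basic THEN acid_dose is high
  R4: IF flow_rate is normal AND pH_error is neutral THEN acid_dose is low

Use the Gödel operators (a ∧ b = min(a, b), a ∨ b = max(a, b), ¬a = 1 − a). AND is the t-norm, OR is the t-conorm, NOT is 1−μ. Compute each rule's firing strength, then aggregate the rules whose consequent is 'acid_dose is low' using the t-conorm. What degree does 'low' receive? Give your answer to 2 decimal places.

R1: basic=0.74, slow=0.78; OR[max(a, b)] → w = 0.78
R2: ¬acidic=1−0.29=0.71 → w = 0.71
R3: fast=0.17, basic=0.74; AND[min(a, b)] → w = 0.17
R4: normal=0.34, neutral=0.51; AND[min(a, b)] → w = 0.34
Rules with consequent 'low': {R2, R4} → strengths 0.71, 0.34
Aggregate via t-conorm [max(a, b)]: 0.71

0.71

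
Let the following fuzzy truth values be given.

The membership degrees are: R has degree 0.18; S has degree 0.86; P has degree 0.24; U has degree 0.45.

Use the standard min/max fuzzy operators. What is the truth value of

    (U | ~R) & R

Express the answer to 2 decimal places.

0.18

~R = 1 − 0.18 = 0.82
U | ~R = max(a, b) on (0.45, 0.82) = 0.82
(U | ~R) & R = min(a, b) on (0.82, 0.18) = 0.18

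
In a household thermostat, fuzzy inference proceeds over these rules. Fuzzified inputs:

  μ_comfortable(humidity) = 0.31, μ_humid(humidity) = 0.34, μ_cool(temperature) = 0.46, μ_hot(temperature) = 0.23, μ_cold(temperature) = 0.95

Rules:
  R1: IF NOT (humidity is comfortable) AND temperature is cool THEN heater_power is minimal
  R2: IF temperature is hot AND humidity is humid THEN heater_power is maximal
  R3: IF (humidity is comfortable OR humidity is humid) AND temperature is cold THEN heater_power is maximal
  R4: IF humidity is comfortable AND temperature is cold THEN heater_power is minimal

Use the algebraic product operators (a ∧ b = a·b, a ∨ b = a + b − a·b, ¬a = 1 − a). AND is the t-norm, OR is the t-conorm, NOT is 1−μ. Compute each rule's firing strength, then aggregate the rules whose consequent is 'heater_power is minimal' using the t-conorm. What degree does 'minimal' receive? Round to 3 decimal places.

R1: ¬comfortable=1−0.31=0.69, cool=0.46; AND[a·b] → w = 0.3174
R2: hot=0.23, humid=0.34; AND[a·b] → w = 0.0782
R3: (comfortable=0.31 OR humid=0.34) = 0.5446; AND[a·b] with cold=0.95 → w = 0.5174
R4: comfortable=0.31, cold=0.95; AND[a·b] → w = 0.2945
Rules with consequent 'minimal': {R1, R4} → strengths 0.3174, 0.2945
Aggregate via t-conorm [a + b − a·b]: 0.5184

0.518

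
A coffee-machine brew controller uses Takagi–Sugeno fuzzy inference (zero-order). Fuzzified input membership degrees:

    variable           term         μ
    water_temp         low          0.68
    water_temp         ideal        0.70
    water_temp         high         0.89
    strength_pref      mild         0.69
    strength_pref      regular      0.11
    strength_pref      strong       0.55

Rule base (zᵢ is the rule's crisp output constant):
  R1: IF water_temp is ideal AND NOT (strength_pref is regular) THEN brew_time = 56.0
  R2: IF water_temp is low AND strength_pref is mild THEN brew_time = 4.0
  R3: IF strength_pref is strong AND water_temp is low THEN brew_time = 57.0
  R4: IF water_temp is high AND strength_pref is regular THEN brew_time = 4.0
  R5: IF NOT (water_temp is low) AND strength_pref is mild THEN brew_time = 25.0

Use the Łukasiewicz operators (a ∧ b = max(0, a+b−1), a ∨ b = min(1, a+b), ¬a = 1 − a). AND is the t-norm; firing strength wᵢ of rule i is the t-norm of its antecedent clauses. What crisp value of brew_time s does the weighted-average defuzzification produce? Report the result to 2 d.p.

39.90

R1 (z=56.0): ideal=0.70, ¬regular=1−0.11=0.89; AND[max(0, a+b−1)] → w = 0.59
R2 (z=4.0): low=0.68, mild=0.69; AND[max(0, a+b−1)] → w = 0.37
R3 (z=57.0): strong=0.55, low=0.68; AND[max(0, a+b−1)] → w = 0.23
R4 (z=4.0): high=0.89, regular=0.11; AND[max(0, a+b−1)] → w = 0.00
R5 (z=25.0): ¬low=1−0.68=0.32, mild=0.69; AND[max(0, a+b−1)] → w = 0.01
Weighted average = (0.59·56.0 + 0.37·4.0 + 0.23·57.0 + 0.00·4.0 + 0.01·25.0) / (0.59 + 0.37 + 0.23 + 0.00 + 0.01)
  = 47.8800 / 1.2000 = 39.90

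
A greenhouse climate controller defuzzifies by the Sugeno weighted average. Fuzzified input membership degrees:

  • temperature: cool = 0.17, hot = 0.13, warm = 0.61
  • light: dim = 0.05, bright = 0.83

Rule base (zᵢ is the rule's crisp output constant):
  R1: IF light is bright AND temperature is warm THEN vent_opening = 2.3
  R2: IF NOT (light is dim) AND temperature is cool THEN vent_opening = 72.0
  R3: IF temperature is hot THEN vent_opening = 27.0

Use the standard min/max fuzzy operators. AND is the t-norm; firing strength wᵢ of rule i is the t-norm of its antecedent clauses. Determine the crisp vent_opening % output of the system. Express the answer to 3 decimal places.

18.849

R1 (z=2.3): bright=0.83, warm=0.61; AND[min(a, b)] → w = 0.61
R2 (z=72.0): ¬dim=1−0.05=0.95, cool=0.17; AND[min(a, b)] → w = 0.17
R3 (z=27.0): hot=0.13 → w = 0.13
Weighted average = (0.61·2.3 + 0.17·72.0 + 0.13·27.0) / (0.61 + 0.17 + 0.13)
  = 17.1530 / 0.9100 = 18.849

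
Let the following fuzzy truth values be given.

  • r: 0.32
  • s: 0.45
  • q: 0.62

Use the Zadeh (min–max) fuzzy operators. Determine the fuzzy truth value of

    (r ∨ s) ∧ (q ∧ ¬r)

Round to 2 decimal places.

r ∨ s = max(a, b) on (0.32, 0.45) = 0.45
¬r = 1 − 0.32 = 0.68
q ∧ ¬r = min(a, b) on (0.62, 0.68) = 0.62
(r ∨ s) ∧ (q ∧ ¬r) = min(a, b) on (0.45, 0.62) = 0.45

0.45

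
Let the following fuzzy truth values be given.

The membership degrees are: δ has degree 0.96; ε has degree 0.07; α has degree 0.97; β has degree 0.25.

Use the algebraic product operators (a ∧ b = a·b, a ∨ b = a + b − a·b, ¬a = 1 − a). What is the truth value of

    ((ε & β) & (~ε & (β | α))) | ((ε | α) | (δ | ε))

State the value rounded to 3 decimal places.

ε & β = a·b on (0.0700, 0.2500) = 0.0175
~ε = 1 − 0.0700 = 0.9300
β | α = a + b − a·b on (0.2500, 0.9700) = 0.9775
~ε & (β | α) = a·b on (0.9300, 0.9775) = 0.9091
(ε & β) & (~ε & (β | α)) = a·b on (0.0175, 0.9091) = 0.0159
ε | α = a + b − a·b on (0.0700, 0.9700) = 0.9721
δ | ε = a + b − a·b on (0.9600, 0.0700) = 0.9628
(ε | α) | (δ | ε) = a + b − a·b on (0.9721, 0.9628) = 0.9990
((ε & β) & (~ε & (β | α))) | ((ε | α) | (δ | ε)) = a + b − a·b on (0.0159, 0.9990) = 0.9990

0.999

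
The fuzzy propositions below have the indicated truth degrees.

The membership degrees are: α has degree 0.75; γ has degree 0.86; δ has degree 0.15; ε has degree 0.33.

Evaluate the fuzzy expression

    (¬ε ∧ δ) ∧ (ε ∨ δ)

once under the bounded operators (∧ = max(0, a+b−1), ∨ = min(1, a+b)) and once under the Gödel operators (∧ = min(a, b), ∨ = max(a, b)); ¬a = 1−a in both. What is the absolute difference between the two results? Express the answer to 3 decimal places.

0.150

Under bounded:
  ¬ε = 1 − 0.33 = 0.67
  ¬ε ∧ δ = max(0, a+b−1) on (0.67, 0.15) = 0.00
  ε ∨ δ = min(1, a+b) on (0.33, 0.15) = 0.48
  (¬ε ∧ δ) ∧ (ε ∨ δ) = max(0, a+b−1) on (0.00, 0.48) = 0.00
  → value = 0.0000
Under Gödel:
  ¬ε = 1 − 0.33 = 0.67
  ¬ε ∧ δ = min(a, b) on (0.67, 0.15) = 0.15
  ε ∨ δ = max(a, b) on (0.33, 0.15) = 0.33
  (¬ε ∧ δ) ∧ (ε ∨ δ) = min(a, b) on (0.15, 0.33) = 0.15
  → value = 0.1500
|0.0000 − 0.1500| = 0.150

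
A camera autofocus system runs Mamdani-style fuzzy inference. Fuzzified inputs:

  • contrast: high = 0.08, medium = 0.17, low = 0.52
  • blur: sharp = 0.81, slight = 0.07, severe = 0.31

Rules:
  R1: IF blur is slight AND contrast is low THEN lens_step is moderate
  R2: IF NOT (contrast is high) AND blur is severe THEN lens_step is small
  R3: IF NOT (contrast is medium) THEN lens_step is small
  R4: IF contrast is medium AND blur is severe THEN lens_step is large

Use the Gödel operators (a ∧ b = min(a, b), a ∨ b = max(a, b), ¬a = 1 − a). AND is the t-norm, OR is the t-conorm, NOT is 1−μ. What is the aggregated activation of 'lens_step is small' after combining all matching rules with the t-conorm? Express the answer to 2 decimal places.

0.83

R1: slight=0.07, low=0.52; AND[min(a, b)] → w = 0.07
R2: ¬high=1−0.08=0.92, severe=0.31; AND[min(a, b)] → w = 0.31
R3: ¬medium=1−0.17=0.83 → w = 0.83
R4: medium=0.17, severe=0.31; AND[min(a, b)] → w = 0.17
Rules with consequent 'small': {R2, R3} → strengths 0.31, 0.83
Aggregate via t-conorm [max(a, b)]: 0.83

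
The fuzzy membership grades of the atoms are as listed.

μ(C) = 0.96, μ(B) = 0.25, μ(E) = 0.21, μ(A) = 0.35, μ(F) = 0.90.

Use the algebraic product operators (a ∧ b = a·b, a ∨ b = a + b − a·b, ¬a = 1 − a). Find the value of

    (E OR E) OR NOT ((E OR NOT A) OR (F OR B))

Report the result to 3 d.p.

0.389

E OR E = a + b − a·b on (0.2100, 0.2100) = 0.3759
NOT A = 1 − 0.3500 = 0.6500
E OR NOT A = a + b − a·b on (0.2100, 0.6500) = 0.7235
F OR B = a + b − a·b on (0.9000, 0.2500) = 0.9250
(E OR NOT A) OR (F OR B) = a + b − a·b on (0.7235, 0.9250) = 0.9793
NOT ((E OR NOT A) OR (F OR B)) = 1 − 0.9793 = 0.0207
(E OR E) OR NOT ((E OR NOT A) OR (F OR B)) = a + b − a·b on (0.3759, 0.0207) = 0.3888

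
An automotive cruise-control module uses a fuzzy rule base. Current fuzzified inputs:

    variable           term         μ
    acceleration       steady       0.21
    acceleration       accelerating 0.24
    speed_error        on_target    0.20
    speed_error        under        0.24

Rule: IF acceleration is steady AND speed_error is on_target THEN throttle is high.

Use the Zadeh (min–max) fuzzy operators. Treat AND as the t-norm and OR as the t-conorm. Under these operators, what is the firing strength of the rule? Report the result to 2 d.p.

0.20

firing strength: steady=0.21, on_target=0.20; AND[min(a, b)] → w = 0.20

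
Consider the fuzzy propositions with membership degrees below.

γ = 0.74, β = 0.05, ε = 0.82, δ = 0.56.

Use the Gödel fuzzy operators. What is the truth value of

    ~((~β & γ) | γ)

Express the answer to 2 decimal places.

~β = 1 − 0.05 = 0.95
~β & γ = min(a, b) on (0.95, 0.74) = 0.74
(~β & γ) | γ = max(a, b) on (0.74, 0.74) = 0.74
~((~β & γ) | γ) = 1 − 0.74 = 0.26

0.26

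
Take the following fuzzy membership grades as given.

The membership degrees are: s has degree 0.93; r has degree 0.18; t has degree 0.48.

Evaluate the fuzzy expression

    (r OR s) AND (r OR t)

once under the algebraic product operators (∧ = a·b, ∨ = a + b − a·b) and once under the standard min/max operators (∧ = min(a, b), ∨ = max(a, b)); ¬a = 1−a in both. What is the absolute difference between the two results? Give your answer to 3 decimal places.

Under algebraic product:
  r OR s = a + b − a·b on (0.1800, 0.9300) = 0.9426
  r OR t = a + b − a·b on (0.1800, 0.4800) = 0.5736
  (r OR s) AND (r OR t) = a·b on (0.9426, 0.5736) = 0.5407
  → value = 0.5407
Under standard min/max:
  r OR s = max(a, b) on (0.18, 0.93) = 0.93
  r OR t = max(a, b) on (0.18, 0.48) = 0.48
  (r OR s) AND (r OR t) = min(a, b) on (0.93, 0.48) = 0.48
  → value = 0.4800
|0.5407 − 0.4800| = 0.061

0.061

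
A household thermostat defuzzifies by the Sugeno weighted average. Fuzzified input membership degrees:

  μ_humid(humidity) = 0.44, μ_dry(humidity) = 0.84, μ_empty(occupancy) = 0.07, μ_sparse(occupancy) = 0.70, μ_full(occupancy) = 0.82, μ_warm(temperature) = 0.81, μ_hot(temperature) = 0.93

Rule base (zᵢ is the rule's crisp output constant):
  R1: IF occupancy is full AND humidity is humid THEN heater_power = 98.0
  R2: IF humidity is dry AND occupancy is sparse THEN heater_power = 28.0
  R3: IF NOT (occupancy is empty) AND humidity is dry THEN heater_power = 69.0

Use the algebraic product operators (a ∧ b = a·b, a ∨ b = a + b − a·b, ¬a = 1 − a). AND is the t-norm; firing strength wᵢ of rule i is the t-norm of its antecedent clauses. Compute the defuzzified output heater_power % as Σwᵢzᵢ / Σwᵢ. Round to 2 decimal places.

61.11

R1 (z=98.0): full=0.82, humid=0.44; AND[a·b] → w = 0.3608
R2 (z=28.0): dry=0.84, sparse=0.70; AND[a·b] → w = 0.5880
R3 (z=69.0): ¬empty=1−0.07=0.93, dry=0.84; AND[a·b] → w = 0.7812
Weighted average = (0.3608·98.0 + 0.5880·28.0 + 0.7812·69.0) / (0.3608 + 0.5880 + 0.7812)
  = 105.7252 / 1.7300 = 61.11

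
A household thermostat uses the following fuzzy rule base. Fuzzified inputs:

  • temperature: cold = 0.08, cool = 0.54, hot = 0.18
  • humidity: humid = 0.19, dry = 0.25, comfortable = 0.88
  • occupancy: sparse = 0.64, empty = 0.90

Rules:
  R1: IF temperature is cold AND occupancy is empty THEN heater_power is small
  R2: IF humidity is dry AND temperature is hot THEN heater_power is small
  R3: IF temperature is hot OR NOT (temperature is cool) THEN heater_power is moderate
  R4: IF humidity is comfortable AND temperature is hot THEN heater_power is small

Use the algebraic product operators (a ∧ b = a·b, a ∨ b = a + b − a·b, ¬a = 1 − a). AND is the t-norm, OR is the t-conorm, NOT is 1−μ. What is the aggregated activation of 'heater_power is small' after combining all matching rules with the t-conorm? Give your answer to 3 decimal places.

0.254

R1: cold=0.08, empty=0.90; AND[a·b] → w = 0.0720
R2: dry=0.25, hot=0.18; AND[a·b] → w = 0.0450
R3: hot=0.18, ¬cool=1−0.54=0.46; OR[a + b − a·b] → w = 0.5572
R4: comfortable=0.88, hot=0.18; AND[a·b] → w = 0.1584
Rules with consequent 'small': {R1, R2, R4} → strengths 0.0720, 0.0450, 0.1584
Aggregate via t-conorm [a + b − a·b]: 0.2541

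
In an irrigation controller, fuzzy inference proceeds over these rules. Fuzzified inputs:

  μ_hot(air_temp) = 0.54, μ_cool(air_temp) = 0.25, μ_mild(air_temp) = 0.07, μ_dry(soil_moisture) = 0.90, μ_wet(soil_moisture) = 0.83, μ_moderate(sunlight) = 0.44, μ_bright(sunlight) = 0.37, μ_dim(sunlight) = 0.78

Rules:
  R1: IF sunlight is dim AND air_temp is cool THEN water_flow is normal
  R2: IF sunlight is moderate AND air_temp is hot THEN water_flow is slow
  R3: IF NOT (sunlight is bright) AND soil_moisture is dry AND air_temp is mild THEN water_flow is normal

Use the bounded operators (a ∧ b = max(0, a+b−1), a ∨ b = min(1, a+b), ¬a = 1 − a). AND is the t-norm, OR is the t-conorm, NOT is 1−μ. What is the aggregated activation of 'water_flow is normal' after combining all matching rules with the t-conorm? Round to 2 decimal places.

0.03

R1: dim=0.78, cool=0.25; AND[max(0, a+b−1)] → w = 0.03
R2: moderate=0.44, hot=0.54; AND[max(0, a+b−1)] → w = 0.00
R3: ¬bright=1−0.37=0.63, dry=0.90, mild=0.07; AND[max(0, a+b−1)] → w = 0.00
Rules with consequent 'normal': {R1, R3} → strengths 0.03, 0.00
Aggregate via t-conorm [min(1, a+b)]: 0.03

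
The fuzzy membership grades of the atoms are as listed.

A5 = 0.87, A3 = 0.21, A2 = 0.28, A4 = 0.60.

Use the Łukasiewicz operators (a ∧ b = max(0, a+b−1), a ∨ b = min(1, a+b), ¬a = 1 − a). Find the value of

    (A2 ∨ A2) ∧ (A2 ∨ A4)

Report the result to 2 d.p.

0.44

A2 ∨ A2 = min(1, a+b) on (0.28, 0.28) = 0.56
A2 ∨ A4 = min(1, a+b) on (0.28, 0.60) = 0.88
(A2 ∨ A2) ∧ (A2 ∨ A4) = max(0, a+b−1) on (0.56, 0.88) = 0.44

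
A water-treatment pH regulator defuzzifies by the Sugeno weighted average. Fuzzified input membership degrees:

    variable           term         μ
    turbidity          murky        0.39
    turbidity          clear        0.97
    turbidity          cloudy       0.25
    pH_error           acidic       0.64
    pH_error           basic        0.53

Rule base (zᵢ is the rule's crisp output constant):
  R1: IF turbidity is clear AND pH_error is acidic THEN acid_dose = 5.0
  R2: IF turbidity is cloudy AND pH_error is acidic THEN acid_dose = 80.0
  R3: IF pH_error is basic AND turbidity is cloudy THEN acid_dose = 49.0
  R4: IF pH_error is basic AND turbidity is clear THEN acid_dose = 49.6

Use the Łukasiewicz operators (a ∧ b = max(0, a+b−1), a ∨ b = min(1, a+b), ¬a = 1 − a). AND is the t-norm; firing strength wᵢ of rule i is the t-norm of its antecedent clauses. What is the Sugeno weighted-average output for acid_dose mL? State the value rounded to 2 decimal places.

R1 (z=5.0): clear=0.97, acidic=0.64; AND[max(0, a+b−1)] → w = 0.61
R2 (z=80.0): cloudy=0.25, acidic=0.64; AND[max(0, a+b−1)] → w = 0.00
R3 (z=49.0): basic=0.53, cloudy=0.25; AND[max(0, a+b−1)] → w = 0.00
R4 (z=49.6): basic=0.53, clear=0.97; AND[max(0, a+b−1)] → w = 0.50
Weighted average = (0.61·5.0 + 0.00·80.0 + 0.00·49.0 + 0.50·49.6) / (0.61 + 0.00 + 0.00 + 0.50)
  = 27.8500 / 1.1100 = 25.09

25.09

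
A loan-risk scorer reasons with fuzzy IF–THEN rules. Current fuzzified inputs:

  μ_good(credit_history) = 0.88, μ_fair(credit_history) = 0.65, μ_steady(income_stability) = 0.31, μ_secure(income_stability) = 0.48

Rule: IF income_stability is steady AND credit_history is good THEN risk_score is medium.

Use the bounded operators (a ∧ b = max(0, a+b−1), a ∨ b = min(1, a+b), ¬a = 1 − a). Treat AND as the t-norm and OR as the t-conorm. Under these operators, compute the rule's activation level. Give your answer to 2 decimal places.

firing strength: steady=0.31, good=0.88; AND[max(0, a+b−1)] → w = 0.19

0.19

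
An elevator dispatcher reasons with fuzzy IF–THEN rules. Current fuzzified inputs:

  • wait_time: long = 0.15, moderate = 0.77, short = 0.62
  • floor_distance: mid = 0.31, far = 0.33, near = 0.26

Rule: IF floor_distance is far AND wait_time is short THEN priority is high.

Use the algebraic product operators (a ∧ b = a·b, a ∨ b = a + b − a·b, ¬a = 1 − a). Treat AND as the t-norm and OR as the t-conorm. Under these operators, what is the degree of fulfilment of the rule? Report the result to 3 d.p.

0.205

firing strength: far=0.33, short=0.62; AND[a·b] → w = 0.2046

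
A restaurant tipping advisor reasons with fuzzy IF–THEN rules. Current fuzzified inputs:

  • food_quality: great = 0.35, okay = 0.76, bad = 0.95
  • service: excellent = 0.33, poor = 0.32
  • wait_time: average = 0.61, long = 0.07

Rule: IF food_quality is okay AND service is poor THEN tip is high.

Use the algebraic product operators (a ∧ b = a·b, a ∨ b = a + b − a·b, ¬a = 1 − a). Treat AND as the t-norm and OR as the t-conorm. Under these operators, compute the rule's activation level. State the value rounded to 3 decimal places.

0.243

firing strength: okay=0.76, poor=0.32; AND[a·b] → w = 0.2432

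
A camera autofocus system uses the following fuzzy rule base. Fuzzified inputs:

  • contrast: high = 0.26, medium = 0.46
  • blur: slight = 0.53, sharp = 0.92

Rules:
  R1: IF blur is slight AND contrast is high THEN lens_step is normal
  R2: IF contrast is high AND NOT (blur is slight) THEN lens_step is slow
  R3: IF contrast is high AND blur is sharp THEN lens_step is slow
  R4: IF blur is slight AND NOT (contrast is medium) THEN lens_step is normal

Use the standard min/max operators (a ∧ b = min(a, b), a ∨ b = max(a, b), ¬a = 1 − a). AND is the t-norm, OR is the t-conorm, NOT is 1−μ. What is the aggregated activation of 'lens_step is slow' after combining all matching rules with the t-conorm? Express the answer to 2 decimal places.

R1: slight=0.53, high=0.26; AND[min(a, b)] → w = 0.26
R2: high=0.26, ¬slight=1−0.53=0.47; AND[min(a, b)] → w = 0.26
R3: high=0.26, sharp=0.92; AND[min(a, b)] → w = 0.26
R4: slight=0.53, ¬medium=1−0.46=0.54; AND[min(a, b)] → w = 0.53
Rules with consequent 'slow': {R2, R3} → strengths 0.26, 0.26
Aggregate via t-conorm [max(a, b)]: 0.26

0.26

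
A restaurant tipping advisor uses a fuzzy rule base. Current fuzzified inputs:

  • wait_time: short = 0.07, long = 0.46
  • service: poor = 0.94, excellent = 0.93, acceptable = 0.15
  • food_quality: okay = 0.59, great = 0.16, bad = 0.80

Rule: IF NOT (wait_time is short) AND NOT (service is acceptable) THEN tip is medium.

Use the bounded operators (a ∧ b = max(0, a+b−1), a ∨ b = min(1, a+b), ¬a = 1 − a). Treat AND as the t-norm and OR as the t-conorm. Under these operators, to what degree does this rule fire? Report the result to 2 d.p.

firing strength: ¬short=1−0.07=0.93, ¬acceptable=1−0.15=0.85; AND[max(0, a+b−1)] → w = 0.78

0.78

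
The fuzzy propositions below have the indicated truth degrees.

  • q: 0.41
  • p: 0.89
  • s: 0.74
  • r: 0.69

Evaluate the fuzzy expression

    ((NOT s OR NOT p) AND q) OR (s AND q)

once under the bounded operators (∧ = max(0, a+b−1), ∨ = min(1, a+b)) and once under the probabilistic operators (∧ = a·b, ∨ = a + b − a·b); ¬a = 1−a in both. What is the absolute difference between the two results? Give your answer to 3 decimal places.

Under bounded:
  NOT s = 1 − 0.74 = 0.26
  NOT p = 1 − 0.89 = 0.11
  NOT s OR NOT p = min(1, a+b) on (0.26, 0.11) = 0.37
  (NOT s OR NOT p) AND q = max(0, a+b−1) on (0.37, 0.41) = 0.00
  s AND q = max(0, a+b−1) on (0.74, 0.41) = 0.15
  ((NOT s OR NOT p) AND q) OR (s AND q) = min(1, a+b) on (0.00, 0.15) = 0.15
  → value = 0.1500
Under probabilistic:
  NOT s = 1 − 0.7400 = 0.2600
  NOT p = 1 − 0.8900 = 0.1100
  NOT s OR NOT p = a + b − a·b on (0.2600, 0.1100) = 0.3414
  (NOT s OR NOT p) AND q = a·b on (0.3414, 0.4100) = 0.1400
  s AND q = a·b on (0.7400, 0.4100) = 0.3034
  ((NOT s OR NOT p) AND q) OR (s AND q) = a + b − a·b on (0.1400, 0.3034) = 0.4009
  → value = 0.4009
|0.1500 − 0.4009| = 0.251

0.251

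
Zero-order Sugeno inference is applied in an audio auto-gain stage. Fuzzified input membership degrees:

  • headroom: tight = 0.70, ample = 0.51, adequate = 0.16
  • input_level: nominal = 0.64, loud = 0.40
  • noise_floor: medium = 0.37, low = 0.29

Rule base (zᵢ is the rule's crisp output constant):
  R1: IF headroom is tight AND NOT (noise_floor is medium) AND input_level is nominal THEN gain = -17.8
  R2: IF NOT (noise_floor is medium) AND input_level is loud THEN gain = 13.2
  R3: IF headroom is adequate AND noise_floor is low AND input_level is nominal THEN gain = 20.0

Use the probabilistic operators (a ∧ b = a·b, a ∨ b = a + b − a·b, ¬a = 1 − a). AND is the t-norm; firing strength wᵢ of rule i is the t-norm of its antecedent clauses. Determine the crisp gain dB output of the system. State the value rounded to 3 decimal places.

R1 (z=-17.8): tight=0.70, ¬medium=1−0.37=0.63, nominal=0.64; AND[a·b] → w = 0.2822
R2 (z=13.2): ¬medium=1−0.37=0.63, loud=0.40; AND[a·b] → w = 0.2520
R3 (z=20.0): adequate=0.16, low=0.29, nominal=0.64; AND[a·b] → w = 0.0297
Weighted average = (0.2822·-17.8 + 0.2520·13.2 + 0.0297·20.0) / (0.2822 + 0.2520 + 0.0297)
  = -1.1036 / 0.5639 = -1.957

-1.957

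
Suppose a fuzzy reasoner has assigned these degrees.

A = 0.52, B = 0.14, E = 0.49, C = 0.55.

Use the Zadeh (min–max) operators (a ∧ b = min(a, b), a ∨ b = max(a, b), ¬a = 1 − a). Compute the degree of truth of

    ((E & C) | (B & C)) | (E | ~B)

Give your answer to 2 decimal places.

E & C = min(a, b) on (0.49, 0.55) = 0.49
B & C = min(a, b) on (0.14, 0.55) = 0.14
(E & C) | (B & C) = max(a, b) on (0.49, 0.14) = 0.49
~B = 1 − 0.14 = 0.86
E | ~B = max(a, b) on (0.49, 0.86) = 0.86
((E & C) | (B & C)) | (E | ~B) = max(a, b) on (0.49, 0.86) = 0.86

0.86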